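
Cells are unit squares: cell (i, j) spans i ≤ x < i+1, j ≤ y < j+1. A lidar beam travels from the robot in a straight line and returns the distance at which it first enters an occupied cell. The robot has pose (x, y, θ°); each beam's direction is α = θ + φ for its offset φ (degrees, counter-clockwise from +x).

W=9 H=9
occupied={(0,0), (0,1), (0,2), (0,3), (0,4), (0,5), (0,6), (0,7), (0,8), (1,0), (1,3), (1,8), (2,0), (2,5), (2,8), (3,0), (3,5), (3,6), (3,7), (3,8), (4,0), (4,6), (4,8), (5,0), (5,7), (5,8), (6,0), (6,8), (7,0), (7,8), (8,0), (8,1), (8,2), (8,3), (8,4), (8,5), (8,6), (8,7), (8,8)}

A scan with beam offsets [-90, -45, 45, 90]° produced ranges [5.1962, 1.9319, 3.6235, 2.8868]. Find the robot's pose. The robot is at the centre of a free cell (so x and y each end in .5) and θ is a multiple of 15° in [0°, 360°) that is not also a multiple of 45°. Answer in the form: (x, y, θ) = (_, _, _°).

(x, y, θ) = (4.5, 3.5, 150°)

Candidates: 42 free-cell centres × 16 headings = 672 poses. Raycast each; keep the one whose scan matches to 4 dp.
  (1.5, 5.5, 60°): beam 1 = 0.5774 ≠ 5.1962 ✗
  (2.5, 2.5, 165°): beam 1 = 2.5882 ≠ 5.1962 ✗
  (6.5, 7.5, 75°): beam 1 = 1.5529 ≠ 5.1962 ✗
  (3.5, 2.5, 330°): beam 1 = 1.7321 ≠ 5.1962 ✗
  …
  (4.5, 3.5, 150°): r_1=5.1962, r_2=1.9319, r_3=3.6235, r_4=2.8868 — all match ✓
Unique over the lattice → pose = (4.5, 3.5, 150°).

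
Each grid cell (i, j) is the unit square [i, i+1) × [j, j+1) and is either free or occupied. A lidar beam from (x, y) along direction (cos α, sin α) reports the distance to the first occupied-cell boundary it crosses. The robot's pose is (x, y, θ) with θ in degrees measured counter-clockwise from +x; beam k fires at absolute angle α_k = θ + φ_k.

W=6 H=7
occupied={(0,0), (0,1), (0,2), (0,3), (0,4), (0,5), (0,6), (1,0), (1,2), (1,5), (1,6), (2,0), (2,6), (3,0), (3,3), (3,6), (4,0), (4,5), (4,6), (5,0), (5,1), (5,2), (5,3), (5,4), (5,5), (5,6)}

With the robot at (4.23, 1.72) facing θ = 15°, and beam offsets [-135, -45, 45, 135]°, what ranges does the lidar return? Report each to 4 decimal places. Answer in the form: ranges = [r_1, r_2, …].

beam 1: φ=-135°, α=240°
  cosα=-0.5000 sinα=-0.8660 | (4,1) | tMaxX 0.4600 tMaxY 0.8314 | tΔX 2.0000 tΔY 1.1547
    t=0.4600 [x] (3,1)
    t=0.8314 [y] (3,0) — stop
  → r_1 = 0.8314
beam 2: φ=-45°, α=330°
  cosα=0.8660 sinα=-0.5000 | (4,1) | tMaxX 0.8891 tMaxY 1.4400 | tΔX 1.1547 tΔY 2.0000
    t=0.8891 [x] (5,1) — stop
  → r_2 = 0.8891
beam 3: φ=45°, α=60°
  cosα=0.5000 sinα=0.8660 | (4,1) | tMaxX 1.5400 tMaxY 0.3233 | tΔX 2.0000 tΔY 1.1547
    t=0.3233 [y] (4,2)
    t=1.4780 [y] (4,3)
    t=1.5400 [x] (5,3) — stop
  → r_3 = 1.5400
beam 4: φ=135°, α=150°
  cosα=-0.8660 sinα=0.5000 | (4,1) | tMaxX 0.2656 tMaxY 0.5600 | tΔX 1.1547 tΔY 2.0000
    t=0.2656 [x] (3,1)
    t=0.5600 [y] (3,2)
    t=1.4203 [x] (2,2)
    t=2.5600 [y] (2,3)
    t=2.5750 [x] (1,3)
    t=3.7297 [x] (0,3) — stop
  → r_4 = 3.7297

ranges = [0.8314, 0.8891, 1.5400, 3.7297]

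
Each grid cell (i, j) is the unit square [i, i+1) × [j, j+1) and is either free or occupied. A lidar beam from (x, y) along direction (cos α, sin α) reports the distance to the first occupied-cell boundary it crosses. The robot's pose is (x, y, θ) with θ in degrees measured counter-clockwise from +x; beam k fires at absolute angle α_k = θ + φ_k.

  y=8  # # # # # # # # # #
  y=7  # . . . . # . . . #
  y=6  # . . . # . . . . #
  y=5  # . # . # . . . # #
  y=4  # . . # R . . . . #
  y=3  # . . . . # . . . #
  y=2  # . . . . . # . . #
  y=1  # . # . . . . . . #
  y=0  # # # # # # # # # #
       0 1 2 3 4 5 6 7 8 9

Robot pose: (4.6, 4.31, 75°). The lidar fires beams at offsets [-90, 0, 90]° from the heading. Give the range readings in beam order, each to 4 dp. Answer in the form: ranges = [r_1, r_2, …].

beam 1: φ=-90°, α=345°
  d=(0.9659,-0.2588)  start (4,4)  tX=0.4141 tY=1.1977  stride 1/|dx|=1.0353 1/|dy|=3.8637
    cross x-line → (5,4), t=0.4141
    cross y-line → (5,3), t=1.1977 (wall)
  → r_1 = 1.1977
beam 2: φ=0°, α=75°
  d=(0.2588,0.9659)  start (4,4)  tX=1.5455 tY=0.7143  stride 1/|dx|=3.8637 1/|dy|=1.0353
    cross y-line → (4,5), t=0.7143 (wall)
  → r_2 = 0.7143
beam 3: φ=90°, α=165°
  d=(-0.9659,0.2588)  start (4,4)  tX=0.6212 tY=2.6660  stride 1/|dx|=1.0353 1/|dy|=3.8637
    cross x-line → (3,4), t=0.6212 (wall)
  → r_3 = 0.6212

ranges = [1.1977, 0.7143, 0.6212]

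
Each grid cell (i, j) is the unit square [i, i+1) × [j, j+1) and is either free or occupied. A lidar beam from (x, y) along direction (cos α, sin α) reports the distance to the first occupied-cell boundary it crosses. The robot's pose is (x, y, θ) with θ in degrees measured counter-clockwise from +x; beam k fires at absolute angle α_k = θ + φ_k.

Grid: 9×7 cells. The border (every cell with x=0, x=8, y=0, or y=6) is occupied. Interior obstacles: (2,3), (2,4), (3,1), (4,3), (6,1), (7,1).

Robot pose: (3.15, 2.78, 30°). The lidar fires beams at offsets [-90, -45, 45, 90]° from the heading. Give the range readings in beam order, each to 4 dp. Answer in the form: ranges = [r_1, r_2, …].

ranges = [0.9007, 3.0137, 3.3336, 0.3000]

beam 1: φ=-90°, α=300°
  direction (0.5000, -0.8660); cell (3,2); t to first gridline: x 1.7000, y 0.9007 (then +2.0000 / +1.1547)
    (3,1) via y @ 0.9007  # hit
  → r_1 = 0.9007
beam 2: φ=-45°, α=345°
  direction (0.9659, -0.2588); cell (3,2); t to first gridline: x 0.8800, y 3.0137 (then +1.0353 / +3.8637)
    (4,2) via x @ 0.8800
    (5,2) via x @ 1.9153
    (6,2) via x @ 2.9505
    (6,1) via y @ 3.0137  # hit
  → r_2 = 3.0137
beam 3: φ=45°, α=75°
  direction (0.2588, 0.9659); cell (3,2); t to first gridline: x 3.2841, y 0.2278 (then +3.8637 / +1.0353)
    (3,3) via y @ 0.2278
    (3,4) via y @ 1.2630
    (3,5) via y @ 2.2983
    (4,5) via x @ 3.2841
    (4,6) via y @ 3.3336  # hit
  → r_3 = 3.3336
beam 4: φ=90°, α=120°
  direction (-0.5000, 0.8660); cell (3,2); t to first gridline: x 0.3000, y 0.2540 (then +2.0000 / +1.1547)
    (3,3) via y @ 0.2540
    (2,3) via x @ 0.3000  # hit
  → r_4 = 0.3000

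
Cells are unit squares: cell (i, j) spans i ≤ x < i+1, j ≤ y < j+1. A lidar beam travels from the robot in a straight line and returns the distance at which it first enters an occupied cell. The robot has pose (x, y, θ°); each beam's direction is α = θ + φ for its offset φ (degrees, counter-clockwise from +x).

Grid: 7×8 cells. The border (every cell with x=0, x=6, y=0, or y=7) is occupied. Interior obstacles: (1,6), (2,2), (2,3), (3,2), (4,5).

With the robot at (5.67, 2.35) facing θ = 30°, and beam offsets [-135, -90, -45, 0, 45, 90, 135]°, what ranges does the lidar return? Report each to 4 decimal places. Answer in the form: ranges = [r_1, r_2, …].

ranges = [1.3976, 0.6600, 0.3416, 0.3811, 1.2750, 3.0600, 1.7289]

beam 1: φ=-135°, α=255°
  direction (-0.2588, -0.9659); cell (5,2); t to first gridline: x 2.5887, y 0.3623 (then +3.8637 / +1.0353)
    (5,1) via y @ 0.3623
    (5,0) via y @ 1.3976  # hit
  → r_1 = 1.3976
beam 2: φ=-90°, α=300°
  direction (0.5000, -0.8660); cell (5,2); t to first gridline: x 0.6600, y 0.4041 (then +2.0000 / +1.1547)
    (5,1) via y @ 0.4041
    (6,1) via x @ 0.6600  # hit
  → r_2 = 0.6600
beam 3: φ=-45°, α=345°
  direction (0.9659, -0.2588); cell (5,2); t to first gridline: x 0.3416, y 1.3523 (then +1.0353 / +3.8637)
    (6,2) via x @ 0.3416  # hit
  → r_3 = 0.3416
beam 4: φ=0°, α=30°
  direction (0.8660, 0.5000); cell (5,2); t to first gridline: x 0.3811, y 1.3000 (then +1.1547 / +2.0000)
    (6,2) via x @ 0.3811  # hit
  → r_4 = 0.3811
beam 5: φ=45°, α=75°
  direction (0.2588, 0.9659); cell (5,2); t to first gridline: x 1.2750, y 0.6729 (then +3.8637 / +1.0353)
    (5,3) via y @ 0.6729
    (6,3) via x @ 1.2750  # hit
  → r_5 = 1.2750
beam 6: φ=90°, α=120°
  direction (-0.5000, 0.8660); cell (5,2); t to first gridline: x 1.3400, y 0.7506 (then +2.0000 / +1.1547)
    (5,3) via y @ 0.7506
    (4,3) via x @ 1.3400
    (4,4) via y @ 1.9053
    (4,5) via y @ 3.0600  # hit
  → r_6 = 3.0600
beam 7: φ=135°, α=165°
  direction (-0.9659, 0.2588); cell (5,2); t to first gridline: x 0.6936, y 2.5114 (then +1.0353 / +3.8637)
    (4,2) via x @ 0.6936
    (3,2) via x @ 1.7289  # hit
  → r_7 = 1.7289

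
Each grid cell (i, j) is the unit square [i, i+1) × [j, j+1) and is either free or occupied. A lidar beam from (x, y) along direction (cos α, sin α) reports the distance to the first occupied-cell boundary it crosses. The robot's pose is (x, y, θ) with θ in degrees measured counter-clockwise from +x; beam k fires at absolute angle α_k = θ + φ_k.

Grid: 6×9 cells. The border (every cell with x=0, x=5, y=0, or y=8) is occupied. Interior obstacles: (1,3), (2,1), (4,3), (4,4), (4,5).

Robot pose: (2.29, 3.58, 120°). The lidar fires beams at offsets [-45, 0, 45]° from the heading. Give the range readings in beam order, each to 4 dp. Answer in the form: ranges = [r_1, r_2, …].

ranges = [4.5759, 2.5800, 0.3002]

beam 1: φ=-45°, α=75°
  dir = (cos 75°, sin 75°) = (0.2588, 0.9659); from cell (2,3)
  next x-line at t=2.7432, next y-line at t=0.4348; Δt_x=3.8637, Δt_y=1.0353
    y: enter (2,4) at t=0.4348
    y: enter (2,5) at t=1.4701
    y: enter (2,6) at t=2.5054
    x: enter (3,6) at t=2.7432
    y: enter (3,7) at t=3.5406
    y: enter (3,8) at t=4.5759 ← occupied
  → r_1 = 4.5759
beam 2: φ=0°, α=120°
  dir = (cos 120°, sin 120°) = (-0.5000, 0.8660); from cell (2,3)
  next x-line at t=0.5800, next y-line at t=0.4850; Δt_x=2.0000, Δt_y=1.1547
    y: enter (2,4) at t=0.4850
    x: enter (1,4) at t=0.5800
    y: enter (1,5) at t=1.6397
    x: enter (0,5) at t=2.5800 ← occupied
  → r_2 = 2.5800
beam 3: φ=45°, α=165°
  dir = (cos 165°, sin 165°) = (-0.9659, 0.2588); from cell (2,3)
  next x-line at t=0.3002, next y-line at t=1.6228; Δt_x=1.0353, Δt_y=3.8637
    x: enter (1,3) at t=0.3002 ← occupied
  → r_3 = 0.3002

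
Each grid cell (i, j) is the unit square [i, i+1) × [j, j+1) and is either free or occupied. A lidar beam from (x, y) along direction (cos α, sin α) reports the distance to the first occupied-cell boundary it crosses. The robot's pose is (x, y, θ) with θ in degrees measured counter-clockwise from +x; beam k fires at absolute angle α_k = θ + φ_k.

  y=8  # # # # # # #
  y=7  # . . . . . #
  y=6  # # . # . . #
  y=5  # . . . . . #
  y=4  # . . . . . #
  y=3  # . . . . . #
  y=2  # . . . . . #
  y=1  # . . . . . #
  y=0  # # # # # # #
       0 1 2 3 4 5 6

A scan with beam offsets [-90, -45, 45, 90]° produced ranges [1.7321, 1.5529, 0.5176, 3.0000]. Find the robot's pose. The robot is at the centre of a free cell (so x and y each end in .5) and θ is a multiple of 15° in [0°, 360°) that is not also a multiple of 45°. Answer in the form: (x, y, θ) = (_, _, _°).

Candidates: 33 free-cell centres × 16 headings = 528 poses. Raycast each; keep the one whose scan matches to 4 dp.
  (5.5, 4.5, 330°): beam 1 = 4.0415 ≠ 1.7321 ✗
  (2.5, 2.5, 285°): beam 1 = 1.5529 ≠ 1.7321 ✗
  (4.5, 1.5, 150°): beam 1 = 3.0000 ≠ 1.7321 ✗
  …
  (2.5, 6.5, 150°): r_1=1.7321, r_2=1.5529, r_3=0.5176, r_4=3.0000 — all match ✓
Unique over the lattice → pose = (2.5, 6.5, 150°).

(x, y, θ) = (2.5, 6.5, 150°)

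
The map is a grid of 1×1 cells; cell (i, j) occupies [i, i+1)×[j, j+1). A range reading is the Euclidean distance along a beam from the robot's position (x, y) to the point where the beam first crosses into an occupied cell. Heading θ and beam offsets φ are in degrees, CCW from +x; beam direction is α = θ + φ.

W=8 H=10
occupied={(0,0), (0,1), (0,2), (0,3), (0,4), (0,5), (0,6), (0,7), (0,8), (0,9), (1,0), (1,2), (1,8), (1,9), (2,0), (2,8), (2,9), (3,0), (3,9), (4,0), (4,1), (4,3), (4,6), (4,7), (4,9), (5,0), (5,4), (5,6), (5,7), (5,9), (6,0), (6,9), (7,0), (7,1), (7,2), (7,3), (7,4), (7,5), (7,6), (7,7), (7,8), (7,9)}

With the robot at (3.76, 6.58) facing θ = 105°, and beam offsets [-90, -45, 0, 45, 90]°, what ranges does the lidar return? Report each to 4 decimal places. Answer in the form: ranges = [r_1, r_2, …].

beam 1: φ=-90°, α=15°
  cosα=0.9659 sinα=0.2588 | (3,6) | tMaxX 0.2485 tMaxY 1.6228 | tΔX 1.0353 tΔY 3.8637
    t=0.2485 [x] (4,6) — stop
  → r_1 = 0.2485
beam 2: φ=-45°, α=60°
  cosα=0.5000 sinα=0.8660 | (3,6) | tMaxX 0.4800 tMaxY 0.4850 | tΔX 2.0000 tΔY 1.1547
    t=0.4800 [x] (4,6) — stop
  → r_2 = 0.4800
beam 3: φ=0°, α=105°
  cosα=-0.2588 sinα=0.9659 | (3,6) | tMaxX 2.9364 tMaxY 0.4348 | tΔX 3.8637 tΔY 1.0353
    t=0.4348 [y] (3,7)
    t=1.4701 [y] (3,8)
    t=2.5054 [y] (3,9) — stop
  → r_3 = 2.5054
beam 4: φ=45°, α=150°
  cosα=-0.8660 sinα=0.5000 | (3,6) | tMaxX 0.8776 tMaxY 0.8400 | tΔX 1.1547 tΔY 2.0000
    t=0.8400 [y] (3,7)
    t=0.8776 [x] (2,7)
    t=2.0323 [x] (1,7)
    t=2.8400 [y] (1,8) — stop
  → r_4 = 2.8400
beam 5: φ=90°, α=195°
  cosα=-0.9659 sinα=-0.2588 | (3,6) | tMaxX 0.7868 tMaxY 2.2409 | tΔX 1.0353 tΔY 3.8637
    t=0.7868 [x] (2,6)
    t=1.8221 [x] (1,6)
    t=2.2409 [y] (1,5)
    t=2.8574 [x] (0,5) — stop
  → r_5 = 2.8574

ranges = [0.2485, 0.4800, 2.5054, 2.8400, 2.8574]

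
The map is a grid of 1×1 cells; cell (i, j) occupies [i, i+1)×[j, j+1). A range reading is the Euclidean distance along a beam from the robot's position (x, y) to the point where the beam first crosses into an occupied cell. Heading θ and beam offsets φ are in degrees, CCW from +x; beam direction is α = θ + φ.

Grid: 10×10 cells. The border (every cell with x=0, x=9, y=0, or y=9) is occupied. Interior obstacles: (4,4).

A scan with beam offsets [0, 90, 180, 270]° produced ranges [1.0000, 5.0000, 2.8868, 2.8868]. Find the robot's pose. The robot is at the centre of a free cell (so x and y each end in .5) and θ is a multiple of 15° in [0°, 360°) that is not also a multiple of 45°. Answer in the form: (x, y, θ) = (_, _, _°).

(x, y, θ) = (3.5, 3.5, 30°)

The pose lattice has 63·16 = 1008 candidates. Test each by forward raycasting.
  (3.5, 4.5, 60°): beam 1 = 5.1962 ≠ 1.0000 ✗
  (8.5, 3.5, 345°): beam 1 = 0.5176 ≠ 1.0000 ✗
  (1.5, 6.5, 165°): beam 1 = 0.5176 ≠ 1.0000 ✗
  (7.5, 4.5, 285°): beam 1 = 3.6235 ≠ 1.0000 ✗
  (7.5, 4.5, 75°): beam 1 = 4.6587 ≠ 1.0000 ✗
  …
  (3.5, 3.5, 30°): r_1=1.0000, r_2=5.0000, r_3=2.8868, r_4=2.8868 — all match ✓
Unique over the lattice → pose = (3.5, 3.5, 30°).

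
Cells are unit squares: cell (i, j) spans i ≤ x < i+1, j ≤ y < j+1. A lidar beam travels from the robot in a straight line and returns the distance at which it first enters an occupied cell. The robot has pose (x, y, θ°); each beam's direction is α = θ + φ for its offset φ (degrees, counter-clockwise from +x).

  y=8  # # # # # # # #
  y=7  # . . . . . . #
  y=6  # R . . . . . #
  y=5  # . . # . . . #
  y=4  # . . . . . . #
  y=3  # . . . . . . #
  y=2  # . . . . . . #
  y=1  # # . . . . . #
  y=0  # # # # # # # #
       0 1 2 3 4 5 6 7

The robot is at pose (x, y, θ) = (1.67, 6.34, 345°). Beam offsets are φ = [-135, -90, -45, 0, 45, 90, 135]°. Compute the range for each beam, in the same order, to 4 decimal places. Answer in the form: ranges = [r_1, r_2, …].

ranges = [0.7736, 2.5887, 6.1661, 1.3769, 3.3200, 1.7186, 1.3400]

beam 1: φ=-135°, α=210°
  dir = (cos 210°, sin 210°) = (-0.8660, -0.5000); from cell (1,6)
  next x-line at t=0.7736, next y-line at t=0.6800; Δt_x=1.1547, Δt_y=2.0000
    y: enter (1,5) at t=0.6800
    x: enter (0,5) at t=0.7736 ← occupied
  → r_1 = 0.7736
beam 2: φ=-90°, α=255°
  dir = (cos 255°, sin 255°) = (-0.2588, -0.9659); from cell (1,6)
  next x-line at t=2.5887, next y-line at t=0.3520; Δt_x=3.8637, Δt_y=1.0353
    y: enter (1,5) at t=0.3520
    y: enter (1,4) at t=1.3873
    y: enter (1,3) at t=2.4225
    x: enter (0,3) at t=2.5887 ← occupied
  → r_2 = 2.5887
beam 3: φ=-45°, α=300°
  dir = (cos 300°, sin 300°) = (0.5000, -0.8660); from cell (1,6)
  next x-line at t=0.6600, next y-line at t=0.3926; Δt_x=2.0000, Δt_y=1.1547
    y: enter (1,5) at t=0.3926
    x: enter (2,5) at t=0.6600
    y: enter (2,4) at t=1.5473
    x: enter (3,4) at t=2.6600
    y: enter (3,3) at t=2.7020
    y: enter (3,2) at t=3.8567
    x: enter (4,2) at t=4.6600
    y: enter (4,1) at t=5.0114
    y: enter (4,0) at t=6.1661 ← occupied
  → r_3 = 6.1661
beam 4: φ=0°, α=345°
  dir = (cos 345°, sin 345°) = (0.9659, -0.2588); from cell (1,6)
  next x-line at t=0.3416, next y-line at t=1.3137; Δt_x=1.0353, Δt_y=3.8637
    x: enter (2,6) at t=0.3416
    y: enter (2,5) at t=1.3137
    x: enter (3,5) at t=1.3769 ← occupied
  → r_4 = 1.3769
beam 5: φ=45°, α=30°
  dir = (cos 30°, sin 30°) = (0.8660, 0.5000); from cell (1,6)
  next x-line at t=0.3811, next y-line at t=1.3200; Δt_x=1.1547, Δt_y=2.0000
    x: enter (2,6) at t=0.3811
    y: enter (2,7) at t=1.3200
    x: enter (3,7) at t=1.5358
    x: enter (4,7) at t=2.6905
    y: enter (4,8) at t=3.3200 ← occupied
  → r_5 = 3.3200
beam 6: φ=90°, α=75°
  dir = (cos 75°, sin 75°) = (0.2588, 0.9659); from cell (1,6)
  next x-line at t=1.2750, next y-line at t=0.6833; Δt_x=3.8637, Δt_y=1.0353
    y: enter (1,7) at t=0.6833
    x: enter (2,7) at t=1.2750
    y: enter (2,8) at t=1.7186 ← occupied
  → r_6 = 1.7186
beam 7: φ=135°, α=120°
  dir = (cos 120°, sin 120°) = (-0.5000, 0.8660); from cell (1,6)
  next x-line at t=1.3400, next y-line at t=0.7621; Δt_x=2.0000, Δt_y=1.1547
    y: enter (1,7) at t=0.7621
    x: enter (0,7) at t=1.3400 ← occupied
  → r_7 = 1.3400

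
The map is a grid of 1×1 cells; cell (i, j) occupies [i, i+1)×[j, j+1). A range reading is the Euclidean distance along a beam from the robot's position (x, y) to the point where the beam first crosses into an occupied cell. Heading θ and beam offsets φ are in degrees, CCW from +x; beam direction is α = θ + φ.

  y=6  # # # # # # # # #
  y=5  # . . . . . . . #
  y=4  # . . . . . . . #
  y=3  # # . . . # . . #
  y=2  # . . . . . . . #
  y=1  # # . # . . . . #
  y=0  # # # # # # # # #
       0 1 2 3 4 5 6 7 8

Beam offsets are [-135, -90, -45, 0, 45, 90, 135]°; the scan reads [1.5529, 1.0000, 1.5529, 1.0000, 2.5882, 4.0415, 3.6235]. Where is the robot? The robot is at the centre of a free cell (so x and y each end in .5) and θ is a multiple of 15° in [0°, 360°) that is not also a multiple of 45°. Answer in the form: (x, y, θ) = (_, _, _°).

Candidates: 31 free-cell centres × 16 headings = 496 poses. Raycast each; keep the one whose scan matches to 4 dp.
  (1.5, 4.5, 195°): beam 1 = 1.7321 ≠ 1.5529 ✗
  (3.5, 4.5, 150°): beam 1 = 4.6587 ≠ 1.5529 ✗
  (3.5, 2.5, 30°): beam 1 = 0.5176 ≠ 1.5529 ✗
  (5.5, 4.5, 210°): beam 2 = 1.7321 ≠ 1.0000 ✗
  …
  (2.5, 2.5, 330°): r_1=1.5529, r_2=1.0000, r_3=1.5529, r_4=1.0000, r_5=2.5882, r_6=4.0415, r_7=3.6235 — all match ✓
No second candidate reproduces the full scan.

(x, y, θ) = (2.5, 2.5, 330°)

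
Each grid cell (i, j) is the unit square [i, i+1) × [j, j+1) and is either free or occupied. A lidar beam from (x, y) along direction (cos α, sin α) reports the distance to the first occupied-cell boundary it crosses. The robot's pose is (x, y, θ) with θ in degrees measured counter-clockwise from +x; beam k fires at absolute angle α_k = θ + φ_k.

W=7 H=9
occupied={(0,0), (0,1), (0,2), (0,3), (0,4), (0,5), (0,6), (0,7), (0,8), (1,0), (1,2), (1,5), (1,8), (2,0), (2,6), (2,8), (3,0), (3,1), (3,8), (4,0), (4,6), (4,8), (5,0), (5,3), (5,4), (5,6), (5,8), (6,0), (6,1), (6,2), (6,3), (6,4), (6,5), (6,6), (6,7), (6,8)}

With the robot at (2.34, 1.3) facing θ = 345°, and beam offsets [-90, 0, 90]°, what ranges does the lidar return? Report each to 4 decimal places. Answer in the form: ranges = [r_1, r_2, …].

ranges = [0.3106, 0.6833, 6.9364]

beam 1: φ=-90°, α=255°
  d=(-0.2588,-0.9659)  start (2,1)  tX=1.3137 tY=0.3106  stride 1/|dx|=3.8637 1/|dy|=1.0353
    cross y-line → (2,0), t=0.3106 (wall)
  → r_1 = 0.3106
beam 2: φ=0°, α=345°
  d=(0.9659,-0.2588)  start (2,1)  tX=0.6833 tY=1.1591  stride 1/|dx|=1.0353 1/|dy|=3.8637
    cross x-line → (3,1), t=0.6833 (wall)
  → r_2 = 0.6833
beam 3: φ=90°, α=75°
  d=(0.2588,0.9659)  start (2,1)  tX=2.5500 tY=0.7247  stride 1/|dx|=3.8637 1/|dy|=1.0353
    cross y-line → (2,2), t=0.7247
    cross y-line → (2,3), t=1.7600
    cross x-line → (3,3), t=2.5500
    cross y-line → (3,4), t=2.7952
    cross y-line → (3,5), t=3.8305
    cross y-line → (3,6), t=4.8658
    cross y-line → (3,7), t=5.9011
    cross x-line → (4,7), t=6.4137
    cross y-line → (4,8), t=6.9364 (wall)
  → r_3 = 6.9364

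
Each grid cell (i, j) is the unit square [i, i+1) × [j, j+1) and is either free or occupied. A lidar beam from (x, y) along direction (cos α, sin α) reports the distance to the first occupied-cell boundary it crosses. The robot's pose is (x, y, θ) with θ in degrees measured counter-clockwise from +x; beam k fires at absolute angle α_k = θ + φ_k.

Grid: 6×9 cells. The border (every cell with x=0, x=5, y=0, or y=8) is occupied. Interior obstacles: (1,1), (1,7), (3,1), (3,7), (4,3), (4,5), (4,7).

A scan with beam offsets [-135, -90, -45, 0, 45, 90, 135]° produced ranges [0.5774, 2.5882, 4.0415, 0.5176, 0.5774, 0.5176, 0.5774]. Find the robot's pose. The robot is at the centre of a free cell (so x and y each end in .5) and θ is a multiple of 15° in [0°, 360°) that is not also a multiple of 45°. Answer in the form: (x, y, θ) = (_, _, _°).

(x, y, θ) = (4.5, 6.5, 255°)

The pose lattice has 21·16 = 336 candidates. Test each by forward raycasting.
  (3.5, 5.5, 240°): beam 1 = 1.5529 ≠ 0.5774 ✗
  (4.5, 2.5, 60°): beam 1 = 1.5529 ≠ 0.5774 ✗
  (2.5, 1.5, 75°): beam 2 = 0.5176 ≠ 2.5882 ✗
  …
  (4.5, 6.5, 255°): r_1=0.5774, r_2=2.5882, r_3=4.0415, r_4=0.5176, r_5=0.5774, r_6=0.5176, r_7=0.5774 — all match ✓
Only this pose fits every beam.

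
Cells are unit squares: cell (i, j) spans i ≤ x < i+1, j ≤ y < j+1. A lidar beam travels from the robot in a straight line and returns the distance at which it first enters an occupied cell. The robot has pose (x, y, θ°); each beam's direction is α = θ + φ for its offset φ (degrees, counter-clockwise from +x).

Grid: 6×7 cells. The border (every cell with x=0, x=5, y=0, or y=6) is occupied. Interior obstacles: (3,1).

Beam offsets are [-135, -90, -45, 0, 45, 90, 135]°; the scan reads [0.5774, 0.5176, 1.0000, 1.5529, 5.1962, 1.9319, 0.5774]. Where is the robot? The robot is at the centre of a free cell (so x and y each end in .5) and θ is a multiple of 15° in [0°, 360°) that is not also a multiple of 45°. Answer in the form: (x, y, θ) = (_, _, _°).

The pose lattice has 19·16 = 304 candidates. Test each by forward raycasting.
  (2.5, 1.5, 255°): beam 1 = 3.0000 ≠ 0.5774 ✗
  (2.5, 1.5, 30°): beam 1 = 0.5176 ≠ 0.5774 ✗
  (3.5, 5.5, 165°): beam 1 = 1.0000 ≠ 0.5774 ✗
  (1.5, 4.5, 105°): beam 1 = 4.0415 ≠ 0.5774 ✗
  …
  (1.5, 1.5, 15°): r_1=0.5774, r_2=0.5176, r_3=1.0000, r_4=1.5529, r_5=5.1962, r_6=1.9319, r_7=0.5774 — all match ✓
No second candidate reproduces the full scan.

(x, y, θ) = (1.5, 1.5, 15°)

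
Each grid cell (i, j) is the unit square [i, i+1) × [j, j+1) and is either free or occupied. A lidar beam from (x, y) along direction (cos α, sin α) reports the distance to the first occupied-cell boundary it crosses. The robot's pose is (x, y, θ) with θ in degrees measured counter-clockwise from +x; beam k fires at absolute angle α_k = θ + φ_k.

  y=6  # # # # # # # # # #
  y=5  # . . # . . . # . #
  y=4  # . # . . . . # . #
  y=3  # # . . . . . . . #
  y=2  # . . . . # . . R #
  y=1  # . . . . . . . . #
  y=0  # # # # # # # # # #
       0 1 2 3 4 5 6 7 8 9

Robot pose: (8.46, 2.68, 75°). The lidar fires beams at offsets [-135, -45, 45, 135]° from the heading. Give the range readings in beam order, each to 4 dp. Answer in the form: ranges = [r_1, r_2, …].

ranges = [1.0800, 0.6235, 1.5242, 3.3600]

beam 1: φ=-135°, α=300°
  d=(0.5000,-0.8660)  start (8,2)  tX=1.0800 tY=0.7852  stride 1/|dx|=2.0000 1/|dy|=1.1547
    cross y-line → (8,1), t=0.7852
    cross x-line → (9,1), t=1.0800 (wall)
  → r_1 = 1.0800
beam 2: φ=-45°, α=30°
  d=(0.8660,0.5000)  start (8,2)  tX=0.6235 tY=0.6400  stride 1/|dx|=1.1547 1/|dy|=2.0000
    cross x-line → (9,2), t=0.6235 (wall)
  → r_2 = 0.6235
beam 3: φ=45°, α=120°
  d=(-0.5000,0.8660)  start (8,2)  tX=0.9200 tY=0.3695  stride 1/|dx|=2.0000 1/|dy|=1.1547
    cross y-line → (8,3), t=0.3695
    cross x-line → (7,3), t=0.9200
    cross y-line → (7,4), t=1.5242 (wall)
  → r_3 = 1.5242
beam 4: φ=135°, α=210°
  d=(-0.8660,-0.5000)  start (8,2)  tX=0.5312 tY=1.3600  stride 1/|dx|=1.1547 1/|dy|=2.0000
    cross x-line → (7,2), t=0.5312
    cross y-line → (7,1), t=1.3600
    cross x-line → (6,1), t=1.6859
    cross x-line → (5,1), t=2.8406
    cross y-line → (5,0), t=3.3600 (wall)
  → r_4 = 3.3600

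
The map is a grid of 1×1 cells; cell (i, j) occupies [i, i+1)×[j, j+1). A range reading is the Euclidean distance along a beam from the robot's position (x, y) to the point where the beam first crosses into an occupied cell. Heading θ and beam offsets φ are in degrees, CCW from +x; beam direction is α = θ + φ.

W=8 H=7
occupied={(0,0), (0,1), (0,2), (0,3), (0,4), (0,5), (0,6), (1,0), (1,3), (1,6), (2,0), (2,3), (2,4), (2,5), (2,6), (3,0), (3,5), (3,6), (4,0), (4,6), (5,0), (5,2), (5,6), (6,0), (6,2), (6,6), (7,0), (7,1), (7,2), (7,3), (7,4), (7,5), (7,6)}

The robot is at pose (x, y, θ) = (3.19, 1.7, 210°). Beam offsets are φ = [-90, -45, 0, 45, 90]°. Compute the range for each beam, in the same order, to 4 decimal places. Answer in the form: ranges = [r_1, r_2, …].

ranges = [1.5011, 2.2673, 1.4000, 0.7247, 0.8083]

beam 1: φ=-90°, α=120°
  cosα=-0.5000 sinα=0.8660 | (3,1) | tMaxX 0.3800 tMaxY 0.3464 | tΔX 2.0000 tΔY 1.1547
    t=0.3464 [y] (3,2)
    t=0.3800 [x] (2,2)
    t=1.5011 [y] (2,3) — stop
  → r_1 = 1.5011
beam 2: φ=-45°, α=165°
  cosα=-0.9659 sinα=0.2588 | (3,1) | tMaxX 0.1967 tMaxY 1.1591 | tΔX 1.0353 tΔY 3.8637
    t=0.1967 [x] (2,1)
    t=1.1591 [y] (2,2)
    t=1.2320 [x] (1,2)
    t=2.2673 [x] (0,2) — stop
  → r_2 = 2.2673
beam 3: φ=0°, α=210°
  cosα=-0.8660 sinα=-0.5000 | (3,1) | tMaxX 0.2194 tMaxY 1.4000 | tΔX 1.1547 tΔY 2.0000
    t=0.2194 [x] (2,1)
    t=1.3741 [x] (1,1)
    t=1.4000 [y] (1,0) — stop
  → r_3 = 1.4000
beam 4: φ=45°, α=255°
  cosα=-0.2588 sinα=-0.9659 | (3,1) | tMaxX 0.7341 tMaxY 0.7247 | tΔX 3.8637 tΔY 1.0353
    t=0.7247 [y] (3,0) — stop
  → r_4 = 0.7247
beam 5: φ=90°, α=300°
  cosα=0.5000 sinα=-0.8660 | (3,1) | tMaxX 1.6200 tMaxY 0.8083 | tΔX 2.0000 tΔY 1.1547
    t=0.8083 [y] (3,0) — stop
  → r_5 = 0.8083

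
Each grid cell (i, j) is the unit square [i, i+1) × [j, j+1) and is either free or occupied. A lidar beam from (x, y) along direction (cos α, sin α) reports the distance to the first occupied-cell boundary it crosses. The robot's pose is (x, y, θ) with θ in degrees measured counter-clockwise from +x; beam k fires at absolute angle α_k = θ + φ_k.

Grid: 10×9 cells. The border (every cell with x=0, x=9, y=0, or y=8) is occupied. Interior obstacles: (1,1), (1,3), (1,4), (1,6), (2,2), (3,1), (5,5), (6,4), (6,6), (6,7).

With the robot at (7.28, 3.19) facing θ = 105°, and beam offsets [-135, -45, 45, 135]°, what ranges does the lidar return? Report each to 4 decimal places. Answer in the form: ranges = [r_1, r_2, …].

beam 1: φ=-135°, α=330°
  cosα=0.8660 sinα=-0.5000 | (7,3) | tMaxX 0.8314 tMaxY 0.3800 | tΔX 1.1547 tΔY 2.0000
    t=0.3800 [y] (7,2)
    t=0.8314 [x] (8,2)
    t=1.9861 [x] (9,2) — stop
  → r_1 = 1.9861
beam 2: φ=-45°, α=60°
  cosα=0.5000 sinα=0.8660 | (7,3) | tMaxX 1.4400 tMaxY 0.9353 | tΔX 2.0000 tΔY 1.1547
    t=0.9353 [y] (7,4)
    t=1.4400 [x] (8,4)
    t=2.0900 [y] (8,5)
    t=3.2447 [y] (8,6)
    t=3.4400 [x] (9,6) — stop
  → r_2 = 3.4400
beam 3: φ=45°, α=150°
  cosα=-0.8660 sinα=0.5000 | (7,3) | tMaxX 0.3233 tMaxY 1.6200 | tΔX 1.1547 tΔY 2.0000
    t=0.3233 [x] (6,3)
    t=1.4780 [x] (5,3)
    t=1.6200 [y] (5,4)
    t=2.6327 [x] (4,4)
    t=3.6200 [y] (4,5)
    t=3.7874 [x] (3,5)
    t=4.9421 [x] (2,5)
    t=5.6200 [y] (2,6)
    t=6.0968 [x] (1,6) — stop
  → r_3 = 6.0968
beam 4: φ=135°, α=240°
  cosα=-0.5000 sinα=-0.8660 | (7,3) | tMaxX 0.5600 tMaxY 0.2194 | tΔX 2.0000 tΔY 1.1547
    t=0.2194 [y] (7,2)
    t=0.5600 [x] (6,2)
    t=1.3741 [y] (6,1)
    t=2.5288 [y] (6,0) — stop
  → r_4 = 2.5288

ranges = [1.9861, 3.4400, 6.0968, 2.5288]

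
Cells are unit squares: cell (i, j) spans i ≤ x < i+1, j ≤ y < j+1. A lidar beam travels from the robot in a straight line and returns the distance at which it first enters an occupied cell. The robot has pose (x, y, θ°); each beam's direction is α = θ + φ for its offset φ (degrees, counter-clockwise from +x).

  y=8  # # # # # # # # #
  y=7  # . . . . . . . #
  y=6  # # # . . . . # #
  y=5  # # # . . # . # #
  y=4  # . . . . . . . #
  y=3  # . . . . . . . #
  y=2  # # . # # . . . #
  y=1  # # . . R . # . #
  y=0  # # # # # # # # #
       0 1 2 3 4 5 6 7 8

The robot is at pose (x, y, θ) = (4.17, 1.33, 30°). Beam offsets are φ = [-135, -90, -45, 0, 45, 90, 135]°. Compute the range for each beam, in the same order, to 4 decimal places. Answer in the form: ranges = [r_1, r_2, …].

ranges = [0.3416, 0.3811, 1.2750, 4.4225, 0.6936, 0.7736, 2.2465]

beam 1: φ=-135°, α=255°
  d=(-0.2588,-0.9659)  start (4,1)  tX=0.6568 tY=0.3416  stride 1/|dx|=3.8637 1/|dy|=1.0353
    cross y-line → (4,0), t=0.3416 (wall)
  → r_1 = 0.3416
beam 2: φ=-90°, α=300°
  d=(0.5000,-0.8660)  start (4,1)  tX=1.6600 tY=0.3811  stride 1/|dx|=2.0000 1/|dy|=1.1547
    cross y-line → (4,0), t=0.3811 (wall)
  → r_2 = 0.3811
beam 3: φ=-45°, α=345°
  d=(0.9659,-0.2588)  start (4,1)  tX=0.8593 tY=1.2750  stride 1/|dx|=1.0353 1/|dy|=3.8637
    cross x-line → (5,1), t=0.8593
    cross y-line → (5,0), t=1.2750 (wall)
  → r_3 = 1.2750
beam 4: φ=0°, α=30°
  d=(0.8660,0.5000)  start (4,1)  tX=0.9584 tY=1.3400  stride 1/|dx|=1.1547 1/|dy|=2.0000
    cross x-line → (5,1), t=0.9584
    cross y-line → (5,2), t=1.3400
    cross x-line → (6,2), t=2.1131
    cross x-line → (7,2), t=3.2678
    cross y-line → (7,3), t=3.3400
    cross x-line → (8,3), t=4.4225 (wall)
  → r_4 = 4.4225
beam 5: φ=45°, α=75°
  d=(0.2588,0.9659)  start (4,1)  tX=3.2069 tY=0.6936  stride 1/|dx|=3.8637 1/|dy|=1.0353
    cross y-line → (4,2), t=0.6936 (wall)
  → r_5 = 0.6936
beam 6: φ=90°, α=120°
  d=(-0.5000,0.8660)  start (4,1)  tX=0.3400 tY=0.7736  stride 1/|dx|=2.0000 1/|dy|=1.1547
    cross x-line → (3,1), t=0.3400
    cross y-line → (3,2), t=0.7736 (wall)
  → r_6 = 0.7736
beam 7: φ=135°, α=165°
  d=(-0.9659,0.2588)  start (4,1)  tX=0.1760 tY=2.5887  stride 1/|dx|=1.0353 1/|dy|=3.8637
    cross x-line → (3,1), t=0.1760
    cross x-line → (2,1), t=1.2113
    cross x-line → (1,1), t=2.2465 (wall)
  → r_7 = 2.2465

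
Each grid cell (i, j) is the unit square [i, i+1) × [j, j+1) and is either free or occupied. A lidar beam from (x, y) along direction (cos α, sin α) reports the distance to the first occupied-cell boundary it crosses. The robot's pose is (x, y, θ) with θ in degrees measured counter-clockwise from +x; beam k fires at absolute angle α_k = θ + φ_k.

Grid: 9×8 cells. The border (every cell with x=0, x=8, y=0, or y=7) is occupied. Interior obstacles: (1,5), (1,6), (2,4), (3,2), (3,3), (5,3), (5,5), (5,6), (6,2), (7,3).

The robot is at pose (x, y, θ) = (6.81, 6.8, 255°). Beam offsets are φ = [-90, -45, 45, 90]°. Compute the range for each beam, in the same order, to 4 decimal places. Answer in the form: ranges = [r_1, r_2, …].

beam 1: φ=-90°, α=165°
  cosα=-0.9659 sinα=0.2588 | (6,6) | tMaxX 0.8386 tMaxY 0.7727 | tΔX 1.0353 tΔY 3.8637
    t=0.7727 [y] (6,7) — stop
  → r_1 = 0.7727
beam 2: φ=-45°, α=210°
  cosα=-0.8660 sinα=-0.5000 | (6,6) | tMaxX 0.9353 tMaxY 1.6000 | tΔX 1.1547 tΔY 2.0000
    t=0.9353 [x] (5,6) — stop
  → r_2 = 0.9353
beam 3: φ=45°, α=300°
  cosα=0.5000 sinα=-0.8660 | (6,6) | tMaxX 0.3800 tMaxY 0.9238 | tΔX 2.0000 tΔY 1.1547
    t=0.3800 [x] (7,6)
    t=0.9238 [y] (7,5)
    t=2.0785 [y] (7,4)
    t=2.3800 [x] (8,4) — stop
  → r_3 = 2.3800
beam 4: φ=90°, α=345°
  cosα=0.9659 sinα=-0.2588 | (6,6) | tMaxX 0.1967 tMaxY 3.0910 | tΔX 1.0353 tΔY 3.8637
    t=0.1967 [x] (7,6)
    t=1.2320 [x] (8,6) — stop
  → r_4 = 1.2320

ranges = [0.7727, 0.9353, 2.3800, 1.2320]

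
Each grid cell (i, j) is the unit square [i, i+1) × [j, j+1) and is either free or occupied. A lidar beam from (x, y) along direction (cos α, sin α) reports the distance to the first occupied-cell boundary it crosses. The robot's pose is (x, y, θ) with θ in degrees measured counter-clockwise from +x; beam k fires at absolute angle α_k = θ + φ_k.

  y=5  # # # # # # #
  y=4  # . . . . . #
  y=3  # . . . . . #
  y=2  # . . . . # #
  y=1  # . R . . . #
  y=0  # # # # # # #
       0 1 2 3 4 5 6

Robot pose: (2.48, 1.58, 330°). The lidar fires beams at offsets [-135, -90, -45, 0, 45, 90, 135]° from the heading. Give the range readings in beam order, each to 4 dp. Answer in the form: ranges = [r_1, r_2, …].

ranges = [1.5322, 0.6697, 0.6005, 1.1600, 2.6089, 3.9491, 3.5406]

beam 1: φ=-135°, α=195°
  d=(-0.9659,-0.2588)  start (2,1)  tX=0.4969 tY=2.2409  stride 1/|dx|=1.0353 1/|dy|=3.8637
    cross x-line → (1,1), t=0.4969
    cross x-line → (0,1), t=1.5322 (wall)
  → r_1 = 1.5322
beam 2: φ=-90°, α=240°
  d=(-0.5000,-0.8660)  start (2,1)  tX=0.9600 tY=0.6697  stride 1/|dx|=2.0000 1/|dy|=1.1547
    cross y-line → (2,0), t=0.6697 (wall)
  → r_2 = 0.6697
beam 3: φ=-45°, α=285°
  d=(0.2588,-0.9659)  start (2,1)  tX=2.0091 tY=0.6005  stride 1/|dx|=3.8637 1/|dy|=1.0353
    cross y-line → (2,0), t=0.6005 (wall)
  → r_3 = 0.6005
beam 4: φ=0°, α=330°
  d=(0.8660,-0.5000)  start (2,1)  tX=0.6004 tY=1.1600  stride 1/|dx|=1.1547 1/|dy|=2.0000
    cross x-line → (3,1), t=0.6004
    cross y-line → (3,0), t=1.1600 (wall)
  → r_4 = 1.1600
beam 5: φ=45°, α=15°
  d=(0.9659,0.2588)  start (2,1)  tX=0.5383 tY=1.6228  stride 1/|dx|=1.0353 1/|dy|=3.8637
    cross x-line → (3,1), t=0.5383
    cross x-line → (4,1), t=1.5736
    cross y-line → (4,2), t=1.6228
    cross x-line → (5,2), t=2.6089 (wall)
  → r_5 = 2.6089
beam 6: φ=90°, α=60°
  d=(0.5000,0.8660)  start (2,1)  tX=1.0400 tY=0.4850  stride 1/|dx|=2.0000 1/|dy|=1.1547
    cross y-line → (2,2), t=0.4850
    cross x-line → (3,2), t=1.0400
    cross y-line → (3,3), t=1.6397
    cross y-line → (3,4), t=2.7944
    cross x-line → (4,4), t=3.0400
    cross y-line → (4,5), t=3.9491 (wall)
  → r_6 = 3.9491
beam 7: φ=135°, α=105°
  d=(-0.2588,0.9659)  start (2,1)  tX=1.8546 tY=0.4348  stride 1/|dx|=3.8637 1/|dy|=1.0353
    cross y-line → (2,2), t=0.4348
    cross y-line → (2,3), t=1.4701
    cross x-line → (1,3), t=1.8546
    cross y-line → (1,4), t=2.5054
    cross y-line → (1,5), t=3.5406 (wall)
  → r_7 = 3.5406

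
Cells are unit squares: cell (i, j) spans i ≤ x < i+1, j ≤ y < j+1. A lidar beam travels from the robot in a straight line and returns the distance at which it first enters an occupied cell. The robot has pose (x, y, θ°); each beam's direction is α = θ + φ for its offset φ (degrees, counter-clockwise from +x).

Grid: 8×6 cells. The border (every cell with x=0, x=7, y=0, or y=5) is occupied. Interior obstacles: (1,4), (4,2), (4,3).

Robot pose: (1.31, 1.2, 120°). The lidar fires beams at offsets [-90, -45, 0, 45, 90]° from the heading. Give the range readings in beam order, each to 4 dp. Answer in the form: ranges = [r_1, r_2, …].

beam 1: φ=-90°, α=30°
  d=(0.8660,0.5000)  start (1,1)  tX=0.7967 tY=1.6000  stride 1/|dx|=1.1547 1/|dy|=2.0000
    cross x-line → (2,1), t=0.7967
    cross y-line → (2,2), t=1.6000
    cross x-line → (3,2), t=1.9514
    cross x-line → (4,2), t=3.1061 (wall)
  → r_1 = 3.1061
beam 2: φ=-45°, α=75°
  d=(0.2588,0.9659)  start (1,1)  tX=2.6660 tY=0.8282  stride 1/|dx|=3.8637 1/|dy|=1.0353
    cross y-line → (1,2), t=0.8282
    cross y-line → (1,3), t=1.8635
    cross x-line → (2,3), t=2.6660
    cross y-line → (2,4), t=2.8988
    cross y-line → (2,5), t=3.9340 (wall)
  → r_2 = 3.9340
beam 3: φ=0°, α=120°
  d=(-0.5000,0.8660)  start (1,1)  tX=0.6200 tY=0.9238  stride 1/|dx|=2.0000 1/|dy|=1.1547
    cross x-line → (0,1), t=0.6200 (wall)
  → r_3 = 0.6200
beam 4: φ=45°, α=165°
  d=(-0.9659,0.2588)  start (1,1)  tX=0.3209 tY=3.0910  stride 1/|dx|=1.0353 1/|dy|=3.8637
    cross x-line → (0,1), t=0.3209 (wall)
  → r_4 = 0.3209
beam 5: φ=90°, α=210°
  d=(-0.8660,-0.5000)  start (1,1)  tX=0.3580 tY=0.4000  stride 1/|dx|=1.1547 1/|dy|=2.0000
    cross x-line → (0,1), t=0.3580 (wall)
  → r_5 = 0.3580

ranges = [3.1061, 3.9340, 0.6200, 0.3209, 0.3580]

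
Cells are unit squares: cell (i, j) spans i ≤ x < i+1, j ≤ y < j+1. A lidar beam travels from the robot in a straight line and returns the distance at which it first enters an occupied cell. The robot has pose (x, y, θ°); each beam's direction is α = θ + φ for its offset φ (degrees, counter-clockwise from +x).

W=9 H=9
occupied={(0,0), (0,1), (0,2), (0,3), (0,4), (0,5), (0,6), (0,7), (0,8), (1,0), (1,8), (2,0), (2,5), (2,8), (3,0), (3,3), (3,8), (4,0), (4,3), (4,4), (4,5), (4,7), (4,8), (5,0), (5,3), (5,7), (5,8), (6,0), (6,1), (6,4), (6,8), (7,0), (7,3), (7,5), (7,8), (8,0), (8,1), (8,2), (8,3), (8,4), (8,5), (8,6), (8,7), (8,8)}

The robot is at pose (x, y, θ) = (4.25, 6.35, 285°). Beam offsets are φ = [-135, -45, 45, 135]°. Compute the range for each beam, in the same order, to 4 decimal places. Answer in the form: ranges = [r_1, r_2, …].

beam 1: φ=-135°, α=150°
  direction (-0.8660, 0.5000); cell (4,6); t to first gridline: x 0.2887, y 1.3000 (then +1.1547 / +2.0000)
    (3,6) via x @ 0.2887
    (3,7) via y @ 1.3000
    (2,7) via x @ 1.4434
    (1,7) via x @ 2.5981
    (1,8) via y @ 3.3000  # hit
  → r_1 = 3.3000
beam 2: φ=-45°, α=240°
  direction (-0.5000, -0.8660); cell (4,6); t to first gridline: x 0.5000, y 0.4041 (then +2.0000 / +1.1547)
    (4,5) via y @ 0.4041  # hit
  → r_2 = 0.4041
beam 3: φ=45°, α=330°
  direction (0.8660, -0.5000); cell (4,6); t to first gridline: x 0.8660, y 0.7000 (then +1.1547 / +2.0000)
    (4,5) via y @ 0.7000  # hit
  → r_3 = 0.7000
beam 4: φ=135°, α=60°
  direction (0.5000, 0.8660); cell (4,6); t to first gridline: x 1.5000, y 0.7506 (then +2.0000 / +1.1547)
    (4,7) via y @ 0.7506  # hit
  → r_4 = 0.7506

ranges = [3.3000, 0.4041, 0.7000, 0.7506]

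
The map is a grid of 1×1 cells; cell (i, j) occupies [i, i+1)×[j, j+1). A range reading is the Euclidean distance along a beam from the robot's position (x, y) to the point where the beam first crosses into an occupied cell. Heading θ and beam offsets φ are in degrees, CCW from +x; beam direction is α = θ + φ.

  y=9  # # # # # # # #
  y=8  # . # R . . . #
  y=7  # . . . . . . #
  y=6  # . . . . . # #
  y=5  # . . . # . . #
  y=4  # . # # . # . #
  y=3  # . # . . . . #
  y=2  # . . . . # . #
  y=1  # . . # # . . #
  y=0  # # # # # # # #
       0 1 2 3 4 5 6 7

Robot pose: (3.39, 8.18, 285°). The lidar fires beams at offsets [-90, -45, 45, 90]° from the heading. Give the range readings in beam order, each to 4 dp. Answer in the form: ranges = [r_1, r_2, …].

ranges = [0.4038, 4.7800, 3.0138, 3.1682]

beam 1: φ=-90°, α=195°
  d=(-0.9659,-0.2588)  start (3,8)  tX=0.4038 tY=0.6955  stride 1/|dx|=1.0353 1/|dy|=3.8637
    cross x-line → (2,8), t=0.4038 (wall)
  → r_1 = 0.4038
beam 2: φ=-45°, α=240°
  d=(-0.5000,-0.8660)  start (3,8)  tX=0.7800 tY=0.2078  stride 1/|dx|=2.0000 1/|dy|=1.1547
    cross y-line → (3,7), t=0.2078
    cross x-line → (2,7), t=0.7800
    cross y-line → (2,6), t=1.3625
    cross y-line → (2,5), t=2.5172
    cross x-line → (1,5), t=2.7800
    cross y-line → (1,4), t=3.6719
    cross x-line → (0,4), t=4.7800 (wall)
  → r_2 = 4.7800
beam 3: φ=45°, α=330°
  d=(0.8660,-0.5000)  start (3,8)  tX=0.7044 tY=0.3600  stride 1/|dx|=1.1547 1/|dy|=2.0000
    cross y-line → (3,7), t=0.3600
    cross x-line → (4,7), t=0.7044
    cross x-line → (5,7), t=1.8591
    cross y-line → (5,6), t=2.3600
    cross x-line → (6,6), t=3.0138 (wall)
  → r_3 = 3.0138
beam 4: φ=90°, α=15°
  d=(0.9659,0.2588)  start (3,8)  tX=0.6315 tY=3.1682  stride 1/|dx|=1.0353 1/|dy|=3.8637
    cross x-line → (4,8), t=0.6315
    cross x-line → (5,8), t=1.6668
    cross x-line → (6,8), t=2.7021
    cross y-line → (6,9), t=3.1682 (wall)
  → r_4 = 3.1682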